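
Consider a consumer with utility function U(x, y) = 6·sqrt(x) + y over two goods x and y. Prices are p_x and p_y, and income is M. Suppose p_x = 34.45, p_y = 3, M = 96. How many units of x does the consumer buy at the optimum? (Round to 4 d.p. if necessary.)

MU_x = 3/√x, MU_y = 1. Tangency: 3/√x = p_x/p_y.
Solve: √x = 3·p_y/p_x, so x*(p_x,p_y) = (3·p_y/p_x)², and y* = (M − p_x·x*)/p_y.
Plugging in: x* = (3·3/34.45)² = 0.0683.

x* = 0.0683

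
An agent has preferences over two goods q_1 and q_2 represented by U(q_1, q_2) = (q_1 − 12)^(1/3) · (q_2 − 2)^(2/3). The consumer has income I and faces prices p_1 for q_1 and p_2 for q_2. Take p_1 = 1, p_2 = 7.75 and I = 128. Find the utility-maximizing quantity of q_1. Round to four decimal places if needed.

This is Cobb-Douglas in (q_1−12, q_2−2): tangency gives 1/3·p_2·(q_2−2) = 2/3·p_1·(q_1−12).
Substituting into the budget: q_1* = 12 + 1/3·(I − 12·p_1 − 2·p_2)/p_1, and q_2* = 2 + 2/3·(…)/p_2.
Discretionary income = 128 − 12·1 − 2·7.75 = 100.5; q_1* = 12 + 1/3·100.5/1 = 45.5.

q_1* = 45.5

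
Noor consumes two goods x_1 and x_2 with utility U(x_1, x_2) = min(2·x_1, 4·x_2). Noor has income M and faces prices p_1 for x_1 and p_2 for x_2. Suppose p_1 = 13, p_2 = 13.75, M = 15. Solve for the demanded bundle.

With perfect complements, no substitution: consume in ratio x_1:x_2 = 4:2.
Budget: p_1·x_1 + p_2·(1/2)·x_1 = M, so (4·p_1 + 2·p_2)·x_1 = 4·M.
Demand: x_1*(p_1,p_2,M) = 4·M/(4·p_1 + 2·p_2), x_2* = 2·M/(4·p_1 + 2·p_2).
Here 4·13 + 2·13.75 = 79.5, giving x_1* = 0.7547 and x_2* = 0.3774.

x_1* = 0.7547, x_2* = 0.3774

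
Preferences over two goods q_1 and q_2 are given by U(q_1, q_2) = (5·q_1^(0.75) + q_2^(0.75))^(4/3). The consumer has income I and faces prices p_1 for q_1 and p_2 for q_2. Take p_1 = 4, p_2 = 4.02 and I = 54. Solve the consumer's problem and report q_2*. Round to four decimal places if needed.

q_2* = 0.0211

MRS = MU_q_1/MU_q_2 = 5·(q_2/q_1)^(0.25). Set equal to p_1/p_2.
Hence q_2/q_1 = ((1/5)·p_1/p_2)^(1/(0.25)), i.e. raised to the 4 power.
Substitute q_2 = (q_2/q_1)·q_1 into the budget: q_1* = I/(p_1 + p_2·(q_2/q_1)).
Numerically q_2/q_1 = 0.001568, so q_1* = 54/(4 + 4.02·0.001568) = 13.4788 and q_2* = 0.001568·13.4788 = 0.0211.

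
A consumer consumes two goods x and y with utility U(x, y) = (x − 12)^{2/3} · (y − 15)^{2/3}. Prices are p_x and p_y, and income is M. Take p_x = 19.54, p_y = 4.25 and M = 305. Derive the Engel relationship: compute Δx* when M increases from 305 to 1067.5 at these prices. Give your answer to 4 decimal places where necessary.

MRS = (y−15)/(x−12). Tangency with p_x/p_y gives y−15 = (p_x/p_y)·(x−12).
After buying the subsistence bundle (12, 15), a share 0.5 of the remaining income goes to x: x* = 12 + 0.5·(M − 12p_x − 15p_y)/p_x.
Discretionary income = 305 − 12·19.54 − 15·4.25 = 6.77; x* = 12 + 0.5·6.77/19.54 = 12.1732.
At M' = 1067.5: x* = 31.6845. Change: 31.6845 − 12.1732 = 19.5113.

Δx* = 19.5113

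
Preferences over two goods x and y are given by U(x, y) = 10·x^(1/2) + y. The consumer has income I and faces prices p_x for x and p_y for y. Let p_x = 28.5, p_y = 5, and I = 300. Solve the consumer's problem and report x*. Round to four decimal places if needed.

x* = 0.7695

Thus x* = (5·p_y/p_x)² — independent of I — with the rest of income spent on y.
Plugging in: x* = (5·5/28.5)² = 0.7695.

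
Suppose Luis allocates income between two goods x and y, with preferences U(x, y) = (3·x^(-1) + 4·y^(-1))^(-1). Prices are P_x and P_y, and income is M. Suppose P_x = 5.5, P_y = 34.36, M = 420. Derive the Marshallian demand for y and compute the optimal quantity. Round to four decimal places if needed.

MRS = MU_x/MU_y = (3/4)·(y/x)^(2). Set equal to P_x/P_y.
Solve for the ratio: y/x = [(4/3)·P_x/P_y]^(0.5).
With the ratio pinned down, the budget gives x* = M/(P_x + P_y·(y/x)) and y* = (y/x)·x*.
Numerically y/x = 0.461981, so x* = 420/(5.5 + 34.36·0.461981) = 19.6503 and y* = 0.461981·19.6503 = 9.0781.

y* = 9.0781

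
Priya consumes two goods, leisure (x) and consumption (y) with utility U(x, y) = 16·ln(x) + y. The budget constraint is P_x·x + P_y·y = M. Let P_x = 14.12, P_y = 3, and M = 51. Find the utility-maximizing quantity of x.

x* = 3.3994

MU_x = 16/x, MU_y = 1. Tangency: 16/x = P_x/P_y.
So x*(P_x,P_y) = 16·P_y/P_x, independent of income; and y* = (M − 16·P_y)/P_y.
At the given prices: x* = 16·3/14.12 = 3.3994.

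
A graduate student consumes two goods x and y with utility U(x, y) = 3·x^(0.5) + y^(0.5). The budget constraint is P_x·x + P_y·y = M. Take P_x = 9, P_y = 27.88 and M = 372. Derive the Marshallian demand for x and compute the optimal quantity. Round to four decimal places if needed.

From the CES first-order condition, 3·(y/x)^(0.5) = P_x/P_y.
Hence y/x = ((1/3)·P_x/P_y)^(1/(0.5)), i.e. raised to the 2 power.
With the ratio pinned down, the budget gives x* = M/(P_x + P_y·(y/x)) and y* = (y/x)·x*.
Numerically y/x = 0.011579, so x* = 372/(9 + 27.88·0.011579) = 39.9021.

x* = 39.9021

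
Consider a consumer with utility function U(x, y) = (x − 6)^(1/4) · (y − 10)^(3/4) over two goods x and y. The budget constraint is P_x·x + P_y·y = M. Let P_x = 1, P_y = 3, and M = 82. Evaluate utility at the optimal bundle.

V = 11.5

This is Cobb-Douglas in (x−6, y−10): tangency gives 0.25·P_y·(y−10) = 0.75·P_x·(x−6).
Substituting into the budget: x* = 6 + 0.25·(M − 6·P_x − 10·P_y)/P_x, and y* = 10 + 0.75·(…)/P_y.
Discretionary income = 82 − 6·1 − 10·3 = 46; x* = 6 + 0.25·46/1 = 17.5; y* = 10 + 0.75·46/3 = 21.5.
Utility at the optimum: U(17.5, 21.5) = 11.5.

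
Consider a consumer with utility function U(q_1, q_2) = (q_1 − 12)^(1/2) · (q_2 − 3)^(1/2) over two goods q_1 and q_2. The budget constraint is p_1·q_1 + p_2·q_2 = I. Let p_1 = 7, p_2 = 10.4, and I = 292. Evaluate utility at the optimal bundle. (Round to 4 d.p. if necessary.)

This is Cobb-Douglas in (q_1−12, q_2−3): tangency gives 0.5·p_2·(q_2−3) = 0.5·p_1·(q_1−12).
After buying the subsistence bundle (12, 3), a share 0.5 of the remaining income goes to q_1: q_1* = 12 + 0.5·(I − 12p_1 − 3p_2)/p_1.
Discretionary income = 292 − 12·7 − 3·10.4 = 176.8; q_1* = 12 + 0.5·176.8/7 = 24.6286; q_2* = 3 + 0.5·176.8/10.4 = 11.5.
Utility at the optimum: U(24.6286, 11.5) = 10.3606.

V = 10.3606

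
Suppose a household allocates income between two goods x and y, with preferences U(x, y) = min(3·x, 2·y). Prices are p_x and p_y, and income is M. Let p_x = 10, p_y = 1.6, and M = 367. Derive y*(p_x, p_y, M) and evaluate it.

With perfect complements, no substitution: consume in ratio x:y = 2:3.
Budget: p_x·x + p_y·(3/2)·x = M, so (2·p_x + 3·p_y)·x = 2·M.
Demand: x*(p_x,p_y,M) = 2·M/(2·p_x + 3·p_y), y* = 3·M/(2·p_x + 3·p_y).
Here 2·10 + 3·1.6 = 24.8, giving y* = 44.3952.

y* = 44.3952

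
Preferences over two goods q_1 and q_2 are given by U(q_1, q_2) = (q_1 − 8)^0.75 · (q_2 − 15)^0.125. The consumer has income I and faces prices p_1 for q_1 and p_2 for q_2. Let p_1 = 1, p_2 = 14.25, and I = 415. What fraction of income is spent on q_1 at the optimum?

Let q_1' = q_1−8, q_2' = q_2−15. MRS = 6·q_2'/q_1' = p_1/p_2.
Substituting into the budget: q_1* = 8 + 6/7·(I − 8·p_1 − 15·p_2)/p_1, and q_2* = 15 + 1/7·(…)/p_2.
Discretionary income = 415 − 8·1 − 15·14.25 = 193.25; q_1* = 8 + 6/7·193.25/1 = 173.6429; q_2* = 15 + 1/7·193.25/14.25 = 16.9373.
Expenditure on q_1: 1·173.6429 = 173.6429; share = 0.4184.

share on q_1 = 0.4184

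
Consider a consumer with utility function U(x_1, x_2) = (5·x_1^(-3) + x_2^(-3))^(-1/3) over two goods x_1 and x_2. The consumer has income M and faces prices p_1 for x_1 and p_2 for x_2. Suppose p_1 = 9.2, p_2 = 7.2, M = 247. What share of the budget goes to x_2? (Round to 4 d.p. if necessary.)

share on x_2 = 0.3575

MU_x_1 ∝ 5·x_1^(-4), MU_x_2 ∝ x_2^(-4), so MRS = 5·(x_2/x_1)^(4) = p_1/p_2.
Solve for the ratio: x_2/x_1 = [(1/5)·p_1/p_2]^(0.25).
Substitute x_2 = (x_2/x_1)·x_1 into the budget: x_1* = M/(p_1 + p_2·(x_2/x_1)).
Numerically x_2/x_1 = 0.711003, so x_1* = 247/(9.2 + 7.2·0.711003) = 17.2495 and x_2* = 0.711003·17.2495 = 12.2645.
Expenditure on x_2: 7.2·12.2645 = 88.3042; share = 0.3575.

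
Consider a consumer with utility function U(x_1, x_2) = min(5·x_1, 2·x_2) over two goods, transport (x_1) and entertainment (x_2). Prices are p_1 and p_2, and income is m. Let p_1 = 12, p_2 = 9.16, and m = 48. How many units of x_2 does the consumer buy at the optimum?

x_2* = 3.4384

With perfect complements, no substitution: consume in ratio x_1:x_2 = 2:5.
Budget: p_1·x_1 + p_2·(5/2)·x_1 = m, so (2·p_1 + 5·p_2)·x_1 = 2·m.
Demand: x_1*(p_1,p_2,m) = 2·m/(2·p_1 + 5·p_2), x_2* = 5·m/(2·p_1 + 5·p_2).
Here 2·12 + 5·9.16 = 69.8, giving x_2* = 3.4384.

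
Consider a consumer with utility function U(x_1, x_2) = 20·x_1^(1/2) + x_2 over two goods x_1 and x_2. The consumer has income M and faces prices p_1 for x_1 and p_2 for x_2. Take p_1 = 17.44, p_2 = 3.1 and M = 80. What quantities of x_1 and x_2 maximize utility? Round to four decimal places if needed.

x_1* = 3.1596, x_2* = 8.0312

Thus x_1* = (10·p_2/p_1)² — independent of M — with the rest of income spent on x_2.
Plugging in: x_1* = (10·3.1/17.44)² = 3.1596, x_2* = 8.0312.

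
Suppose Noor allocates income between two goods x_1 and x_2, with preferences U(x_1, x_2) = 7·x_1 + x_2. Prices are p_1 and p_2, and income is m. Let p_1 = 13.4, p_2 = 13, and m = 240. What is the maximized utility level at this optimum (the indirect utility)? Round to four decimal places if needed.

Linear utility — the consumer picks whichever good has higher MU/price: 7/13.4 = 0.5224 vs 1/13 = 0.0769.
x_1 gives more utility per dollar, so spend all income on x_1: x_1* = m/p_1, x_2* = 0.
Numerically: x_1* = 17.9104, x_2* = 0.
Utility at the optimum: U(17.9104, 0) = 125.3731.

V = 125.3731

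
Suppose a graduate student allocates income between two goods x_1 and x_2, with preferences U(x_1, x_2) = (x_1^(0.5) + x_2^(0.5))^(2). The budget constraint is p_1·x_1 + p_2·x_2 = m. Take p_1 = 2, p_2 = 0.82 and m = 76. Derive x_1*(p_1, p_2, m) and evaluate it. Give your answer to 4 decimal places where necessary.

x_1* = 11.0496

From the CES first-order condition, (x_2/x_1)^(0.5) = p_1/p_2.
Hence x_2/x_1 = (p_1/p_2)^(1/(0.5)), i.e. raised to the 2 power.
With the ratio pinned down, the budget gives x_1* = m/(p_1 + p_2·(x_2/x_1)) and x_2* = (x_2/x_1)·x_1*.
Numerically x_2/x_1 = 5.94884, so x_1* = 76/(2 + 0.82·5.94884) = 11.0496.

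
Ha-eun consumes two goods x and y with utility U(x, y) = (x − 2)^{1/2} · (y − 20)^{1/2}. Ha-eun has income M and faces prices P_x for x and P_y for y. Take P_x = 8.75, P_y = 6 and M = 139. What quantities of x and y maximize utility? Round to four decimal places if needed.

Substituting into the budget: x* = 2 + 0.5·(M − 2·P_x − 20·P_y)/P_x, and y* = 20 + 0.5·(…)/P_y.
Discretionary income = 139 − 2·8.75 − 20·6 = 1.5; x* = 2 + 0.5·1.5/8.75 = 2.0857; y* = 20 + 0.5·1.5/6 = 20.125.

x* = 2.0857, y* = 20.125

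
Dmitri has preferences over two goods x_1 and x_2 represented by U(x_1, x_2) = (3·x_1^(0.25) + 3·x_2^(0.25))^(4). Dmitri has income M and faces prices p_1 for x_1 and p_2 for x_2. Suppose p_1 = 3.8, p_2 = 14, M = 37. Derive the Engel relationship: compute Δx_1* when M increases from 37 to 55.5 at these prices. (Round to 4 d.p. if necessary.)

Substitute x_2 = (x_2/x_1)·x_1 into the budget: x_1* = M/(p_1 + p_2·(x_2/x_1)).
Numerically x_2/x_1 = 0.175741, so x_1* = 37/(3.8 + 14·0.175741) = 5.9102.
At M' = 55.5: x_1* = 8.8653. Change: 8.8653 − 5.9102 = 2.9551.

Δx_1* = 2.9551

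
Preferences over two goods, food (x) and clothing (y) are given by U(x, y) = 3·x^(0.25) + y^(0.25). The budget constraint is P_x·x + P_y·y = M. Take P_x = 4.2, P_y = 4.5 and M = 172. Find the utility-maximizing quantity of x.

x* = 33.4069

From the CES first-order condition, 3·(y/x)^(0.75) = P_x/P_y.
Hence y/x = ((1/3)·P_x/P_y)^(1/(0.75)), i.e. raised to the 4/3 power.
Substitute y = (y/x)·x into the budget: x* = M/(P_x + P_y·(y/x)).
Numerically y/x = 0.210808, so x* = 172/(4.2 + 4.5·0.210808) = 33.4069.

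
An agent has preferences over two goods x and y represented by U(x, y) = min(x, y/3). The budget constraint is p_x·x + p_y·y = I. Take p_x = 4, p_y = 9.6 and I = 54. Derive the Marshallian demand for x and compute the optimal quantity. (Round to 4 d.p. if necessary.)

Leontief preferences: the optimum is at the kink where x/1 = y/3, i.e. y = 3·x.
Budget: p_x·x + p_y·3·x = I, so (p_x + 3·p_y)·x = I.
Demand: x*(p_x,p_y,I) = I/(p_x + 3·p_y), y* = 3·I/(p_x + 3·p_y).
Here 4 + 3·9.6 = 32.8, giving x* = 1.6463.

x* = 1.6463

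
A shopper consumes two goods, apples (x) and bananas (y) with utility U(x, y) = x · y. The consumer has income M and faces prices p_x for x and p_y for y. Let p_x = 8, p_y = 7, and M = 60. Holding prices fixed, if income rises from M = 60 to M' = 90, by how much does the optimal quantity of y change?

MU_x/MU_y = (y)/(x); tangency sets this equal to p_x/p_y.
Rearranging, p_y·y = p_x·x. Substituting into the budget gives p_x·x·(1 + 1) = M.
Demand: x*(p_x,p_y,M) = 0.5·M/p_x and y* = 0.5·M/p_y.
At p_x=8, p_y=7, M=60: y* = 0.5·60/7 = 4.2857.
At M' = 90: y* = 6.4286. Change: 6.4286 − 4.2857 = 2.1429.

Δy* = 2.1429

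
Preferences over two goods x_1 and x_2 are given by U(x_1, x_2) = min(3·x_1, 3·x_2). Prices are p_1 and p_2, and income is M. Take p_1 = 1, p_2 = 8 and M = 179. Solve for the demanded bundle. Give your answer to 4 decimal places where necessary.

With perfect complements, no substitution: consume in ratio x_1:x_2 = 3:3.
Budget: p_1·x_1 + p_2·x_1 = M, so (3·p_1 + 3·p_2)·x_1 = 3·M.
Demand: x_1*(p_1,p_2,M) = 3·M/(3·p_1 + 3·p_2), x_2* = 3·M/(3·p_1 + 3·p_2).
Here 3·1 + 3·8 = 27, giving x_1* = 19.8889 and x_2* = 19.8889.

x_1* = 19.8889, x_2* = 19.8889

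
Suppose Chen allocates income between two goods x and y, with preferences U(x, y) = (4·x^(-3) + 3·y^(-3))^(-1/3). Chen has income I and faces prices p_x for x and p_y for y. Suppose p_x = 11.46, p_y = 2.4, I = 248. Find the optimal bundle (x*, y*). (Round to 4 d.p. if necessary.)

x* = 16.8004, y* = 23.1115

Substitute y = (y/x)·x into the budget: x* = I/(p_x + p_y·(y/x)).
Numerically y/x = 1.375652, so x* = 248/(11.46 + 2.4·1.375652) = 16.8004 and y* = 1.375652·16.8004 = 23.1115.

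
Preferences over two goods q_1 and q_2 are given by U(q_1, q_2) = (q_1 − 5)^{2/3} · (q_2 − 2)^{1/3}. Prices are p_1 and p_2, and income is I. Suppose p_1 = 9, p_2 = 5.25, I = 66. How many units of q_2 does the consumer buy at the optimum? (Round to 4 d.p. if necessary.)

q_2* = 2.6667

Let q_1' = q_1−5, q_2' = q_2−2. MRS = 2·q_2'/q_1' = p_1/p_2.
Substituting into the budget: q_1* = 5 + 2/3·(I − 5·p_1 − 2·p_2)/p_1, and q_2* = 2 + 1/3·(…)/p_2.
Discretionary income = 66 − 5·9 − 2·5.25 = 10.5; q_2* = 2 + 1/3·10.5/5.25 = 2.6667.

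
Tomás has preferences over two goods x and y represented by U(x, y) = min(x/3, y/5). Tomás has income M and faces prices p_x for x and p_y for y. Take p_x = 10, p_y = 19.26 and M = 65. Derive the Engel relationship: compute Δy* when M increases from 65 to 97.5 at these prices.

Δy* = 1.2866

Leontief preferences: the optimum is at the kink where x/3 = y/5, i.e. y = (5/3)·x.
Budget: p_x·x + p_y·(5/3)·x = M, so (3·p_x + 5·p_y)·x = 3·M.
Demand: x*(p_x,p_y,M) = 3·M/(3·p_x + 5·p_y), y* = 5·M/(3·p_x + 5·p_y).
Here 3·10 + 5·19.26 = 126.3, giving y* = 2.5732.
At M' = 97.5: y* = 3.8599. Change: 3.8599 − 2.5732 = 1.2866.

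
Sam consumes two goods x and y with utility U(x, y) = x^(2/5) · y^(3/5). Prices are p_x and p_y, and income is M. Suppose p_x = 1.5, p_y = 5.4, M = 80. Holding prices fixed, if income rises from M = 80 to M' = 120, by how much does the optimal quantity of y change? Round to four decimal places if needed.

Δy* = 4.4444

MU_x/MU_y = (0.4·y)/(0.6·x); tangency sets this equal to p_x/p_y.
So 0.4·p_y·y = 0.6·p_x·x; combined with the budget, a share 0.4 of income goes to x.
Demand: x*(p_x,p_y,M) = 0.4·M/p_x and y* = 0.6·M/p_y.
At p_x=1.5, p_y=5.4, M=80: y* = 0.6·80/5.4 = 8.8889.
At M' = 120: y* = 13.3333. Change: 13.3333 − 8.8889 = 4.4444.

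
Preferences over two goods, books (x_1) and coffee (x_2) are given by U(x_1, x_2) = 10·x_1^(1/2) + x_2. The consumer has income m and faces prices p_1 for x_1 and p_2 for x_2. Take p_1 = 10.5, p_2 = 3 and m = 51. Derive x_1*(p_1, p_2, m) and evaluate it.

MU_x_1 = 5/√x_1, MU_x_2 = 1. Tangency: 5/√x_1 = p_1/p_2.
Thus x_1* = (5·p_2/p_1)² — independent of m — with the rest of income spent on x_2.
Plugging in: x_1* = (5·3/10.5)² = 2.0408.

x_1* = 2.0408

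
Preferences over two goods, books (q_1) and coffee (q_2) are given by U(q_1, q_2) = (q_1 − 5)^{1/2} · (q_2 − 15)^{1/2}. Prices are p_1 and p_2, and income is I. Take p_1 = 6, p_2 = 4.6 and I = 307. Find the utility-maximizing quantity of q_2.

Substituting into the budget: q_1* = 5 + 0.5·(I − 5·p_1 − 15·p_2)/p_1, and q_2* = 15 + 0.5·(…)/p_2.
Discretionary income = 307 − 5·6 − 15·4.6 = 208; q_2* = 15 + 0.5·208/4.6 = 37.6087.

q_2* = 37.6087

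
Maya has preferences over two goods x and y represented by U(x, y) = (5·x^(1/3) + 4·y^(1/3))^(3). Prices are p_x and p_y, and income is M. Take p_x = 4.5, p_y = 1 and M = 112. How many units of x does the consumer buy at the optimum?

Substitute y = (y/x)·x into the budget: x* = M/(p_x + p_y·(y/x)).
Numerically y/x = 6.83052, so x* = 112/(4.5 + 1·6.83052) = 9.8848.

x* = 9.8848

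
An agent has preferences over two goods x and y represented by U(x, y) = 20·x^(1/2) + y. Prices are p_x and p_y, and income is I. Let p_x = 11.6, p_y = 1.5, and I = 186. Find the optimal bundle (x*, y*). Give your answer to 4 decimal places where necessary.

x* = 1.6721, y* = 111.069

MU_x = 10/√x, MU_y = 1. Tangency: 10/√x = p_x/p_y.
Solve: √x = 10·p_y/p_x, so x*(p_x,p_y) = (10·p_y/p_x)², and y* = (I − p_x·x*)/p_y.
Plugging in: x* = (10·1.5/11.6)² = 1.6721, y* = 111.069.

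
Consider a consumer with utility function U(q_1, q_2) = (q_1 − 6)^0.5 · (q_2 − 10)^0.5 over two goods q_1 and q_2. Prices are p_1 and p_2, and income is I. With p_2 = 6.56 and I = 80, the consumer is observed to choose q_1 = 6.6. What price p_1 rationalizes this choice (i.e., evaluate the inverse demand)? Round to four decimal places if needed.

This is Cobb-Douglas in (q_1−6, q_2−10): tangency gives 0.5·p_2·(q_2−10) = 0.5·p_1·(q_1−6).
Substituting into the budget: q_1* = 6 + 0.5·(I − 6·p_1 − 10·p_2)/p_1, and q_2* = 10 + 0.5·(…)/p_2.
Set q_1* = 6.6 in the demand function and solve for p_1: p_1 = 2.

p_1 = 2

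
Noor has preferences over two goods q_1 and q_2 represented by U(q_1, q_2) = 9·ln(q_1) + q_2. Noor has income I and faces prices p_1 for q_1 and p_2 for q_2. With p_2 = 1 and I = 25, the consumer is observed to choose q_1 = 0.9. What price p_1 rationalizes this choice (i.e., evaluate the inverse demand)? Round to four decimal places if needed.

p_1 = 10

Set MRS = p_1/p_2: (9/q_1)/1 = p_1/p_2.
So q_1*(p_1,p_2) = 9·p_2/p_1, independent of income; and q_2* = (I − 9·p_2)/p_2.
Set q_1* = 0.9 in the demand function and solve for p_1: p_1 = 10.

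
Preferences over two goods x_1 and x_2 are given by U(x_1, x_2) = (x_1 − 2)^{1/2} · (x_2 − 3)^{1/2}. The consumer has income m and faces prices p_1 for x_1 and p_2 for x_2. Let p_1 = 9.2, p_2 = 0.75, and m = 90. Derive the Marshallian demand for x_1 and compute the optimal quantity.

x_1* = 5.769

MRS = (x_2−3)/(x_1−2). Tangency with p_1/p_2 gives x_2−3 = (p_1/p_2)·(x_1−2).
Substituting into the budget: x_1* = 2 + 0.5·(m − 2·p_1 − 3·p_2)/p_1, and x_2* = 3 + 0.5·(…)/p_2.
Discretionary income = 90 − 2·9.2 − 3·0.75 = 69.35; x_1* = 2 + 0.5·69.35/9.2 = 5.769.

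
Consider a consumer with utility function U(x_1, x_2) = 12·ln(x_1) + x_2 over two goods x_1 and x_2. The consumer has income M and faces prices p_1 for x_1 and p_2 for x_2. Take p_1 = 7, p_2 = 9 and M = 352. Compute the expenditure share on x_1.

share on x_1 = 0.3068

Set MRS = p_1/p_2: (12/x_1)/1 = p_1/p_2.
So x_1*(p_1,p_2) = 12·p_2/p_1, independent of income; and x_2* = (M − 12·p_2)/p_2.
At the given prices: x_1* = 12·9/7 = 15.4286, and x_2* = 27.1111.
Expenditure on x_1: 7·15.4286 = 108; share = 0.3068.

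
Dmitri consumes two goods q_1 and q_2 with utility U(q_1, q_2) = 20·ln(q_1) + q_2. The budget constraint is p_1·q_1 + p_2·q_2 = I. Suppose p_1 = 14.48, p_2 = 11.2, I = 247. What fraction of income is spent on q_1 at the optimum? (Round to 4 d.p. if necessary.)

share on q_1 = 0.9069

At the given prices: q_1* = 20·11.2/14.48 = 15.4696, and q_2* = 2.0536.
Expenditure on q_1: 14.48·15.4696 = 224; share = 0.9069.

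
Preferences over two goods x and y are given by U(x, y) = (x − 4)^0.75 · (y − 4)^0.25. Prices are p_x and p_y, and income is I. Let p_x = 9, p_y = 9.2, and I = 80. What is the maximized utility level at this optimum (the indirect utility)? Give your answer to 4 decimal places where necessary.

Discretionary income = 80 − 4·9 − 4·9.2 = 7.2; x* = 4 + 0.75·7.2/9 = 4.6; y* = 4 + 0.25·7.2/9.2 = 4.1957.
Utility at the optimum: U(4.6, 4.1957) = 0.4534.

V = 0.4534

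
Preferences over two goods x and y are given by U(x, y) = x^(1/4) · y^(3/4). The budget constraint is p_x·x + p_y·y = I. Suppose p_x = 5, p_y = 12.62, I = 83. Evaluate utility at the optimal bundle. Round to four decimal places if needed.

Tangency: MRS = (1/3)·y/x = p_x/p_y.
So 0.25·p_y·y = 0.75·p_x·x; combined with the budget, a share 0.25 of income goes to x.
Demand: x*(p_x,p_y,I) = 0.25·I/p_x and y* = 0.75·I/p_y.
At p_x=5, p_y=12.62, I=83: x* = 0.25·83/5 = 4.15, y* = 4.9326.
Utility at the optimum: U(4.15, 4.9326) = 4.7241.

V = 4.7241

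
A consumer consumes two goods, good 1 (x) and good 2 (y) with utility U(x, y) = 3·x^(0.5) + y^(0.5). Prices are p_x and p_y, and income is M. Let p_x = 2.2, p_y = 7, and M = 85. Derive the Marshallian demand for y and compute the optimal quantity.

From the CES first-order condition, 3·(y/x)^(0.5) = p_x/p_y.
Solve for the ratio: y/x = [(1/3)·p_x/p_y]^(2).
Substitute y = (y/x)·x into the budget: x* = M/(p_x + p_y·(y/x)).
Numerically y/x = 0.010975, so x* = 85/(2.2 + 7·0.010975) = 37.3327 and y* = 0.010975·37.3327 = 0.4097.

y* = 0.4097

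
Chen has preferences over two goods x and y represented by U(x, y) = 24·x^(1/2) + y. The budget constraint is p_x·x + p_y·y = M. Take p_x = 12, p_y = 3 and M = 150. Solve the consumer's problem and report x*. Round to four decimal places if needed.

Utility is quasi-linear in y; the FOC for x is 12/√x = p_x/p_y.
Solve: √x = 12·p_y/p_x, so x*(p_x,p_y) = (12·p_y/p_x)², and y* = (M − p_x·x*)/p_y.
Plugging in: x* = (12·3/12)² = 9.

x* = 9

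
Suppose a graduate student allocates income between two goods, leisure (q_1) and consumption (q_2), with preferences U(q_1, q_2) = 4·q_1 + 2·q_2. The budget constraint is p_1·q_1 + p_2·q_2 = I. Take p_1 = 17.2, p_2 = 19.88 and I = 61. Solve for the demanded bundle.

q_1* = 3.5465, q_2* = 0

Numerically: q_1* = 3.5465, q_2* = 0.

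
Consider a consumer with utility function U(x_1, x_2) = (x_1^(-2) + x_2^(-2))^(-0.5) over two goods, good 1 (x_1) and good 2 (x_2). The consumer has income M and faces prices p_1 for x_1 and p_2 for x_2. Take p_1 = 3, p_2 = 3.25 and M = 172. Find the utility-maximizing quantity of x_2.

MU_x_1 ∝ x_1^(-3), MU_x_2 ∝ x_2^(-3), so MRS = (x_2/x_1)^(3) = p_1/p_2.
Solve for the ratio: x_2/x_1 = [p_1/p_2]^(1/3).
Substitute x_2 = (x_2/x_1)·x_1 into the budget: x_1* = M/(p_1 + p_2·(x_2/x_1)).
Numerically x_2/x_1 = 0.973672, so x_1* = 172/(3 + 3.25·0.973672) = 27.902 and x_2* = 0.973672·27.902 = 27.1674.

x_2* = 27.1674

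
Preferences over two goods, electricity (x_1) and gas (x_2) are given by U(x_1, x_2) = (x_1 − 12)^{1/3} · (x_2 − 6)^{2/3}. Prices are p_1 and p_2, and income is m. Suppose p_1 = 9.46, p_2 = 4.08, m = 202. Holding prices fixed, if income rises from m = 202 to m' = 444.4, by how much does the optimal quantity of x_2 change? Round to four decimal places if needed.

After buying the subsistence bundle (12, 6), a share 1/3 of the remaining income goes to x_1: x_1* = 12 + 1/3·(m − 12p_1 − 6p_2)/p_1.
Discretionary income = 202 − 12·9.46 − 6·4.08 = 64; x_2* = 6 + 2/3·64/4.08 = 16.4575.
At m' = 444.4: x_2* = 56.0654. Change: 56.0654 − 16.4575 = 39.6078.

Δx_2* = 39.6078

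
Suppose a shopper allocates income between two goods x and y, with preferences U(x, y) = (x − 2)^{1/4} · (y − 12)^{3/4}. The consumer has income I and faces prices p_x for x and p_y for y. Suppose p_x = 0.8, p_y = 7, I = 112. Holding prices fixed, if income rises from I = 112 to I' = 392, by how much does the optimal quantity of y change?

This is Cobb-Douglas in (x−2, y−12): tangency gives 0.25·p_y·(y−12) = 0.75·p_x·(x−2).
Substituting into the budget: x* = 2 + 0.25·(I − 2·p_x − 12·p_y)/p_x, and y* = 12 + 0.75·(…)/p_y.
Discretionary income = 112 − 2·0.8 − 12·7 = 26.4; y* = 12 + 0.75·26.4/7 = 14.8286.
At I' = 392: y* = 44.8286. Change: 44.8286 − 14.8286 = 30.

Δy* = 30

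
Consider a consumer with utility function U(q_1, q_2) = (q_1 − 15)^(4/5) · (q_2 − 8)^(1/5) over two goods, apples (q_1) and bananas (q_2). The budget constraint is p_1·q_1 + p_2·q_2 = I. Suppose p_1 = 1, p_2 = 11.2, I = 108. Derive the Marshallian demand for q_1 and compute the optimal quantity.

q_1* = 17.72

After buying the subsistence bundle (15, 8), a share 0.8 of the remaining income goes to q_1: q_1* = 15 + 0.8·(I − 15p_1 − 8p_2)/p_1.
Discretionary income = 108 − 15·1 − 8·11.2 = 3.4; q_1* = 15 + 0.8·3.4/1 = 17.72.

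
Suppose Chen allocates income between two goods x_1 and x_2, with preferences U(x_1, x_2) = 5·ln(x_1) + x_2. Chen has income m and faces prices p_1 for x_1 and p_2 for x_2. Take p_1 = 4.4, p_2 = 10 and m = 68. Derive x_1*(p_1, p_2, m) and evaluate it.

x_1* = 11.3636

So x_1*(p_1,p_2) = 5·p_2/p_1, independent of income; and x_2* = (m − 5·p_2)/p_2.
At the given prices: x_1* = 5·10/4.4 = 11.3636.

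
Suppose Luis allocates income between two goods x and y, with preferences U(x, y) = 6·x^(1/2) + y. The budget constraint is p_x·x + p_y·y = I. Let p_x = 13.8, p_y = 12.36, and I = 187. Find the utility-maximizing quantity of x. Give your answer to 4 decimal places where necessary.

x* = 7.2197

Plugging in: x* = (3·12.36/13.8)² = 7.2197.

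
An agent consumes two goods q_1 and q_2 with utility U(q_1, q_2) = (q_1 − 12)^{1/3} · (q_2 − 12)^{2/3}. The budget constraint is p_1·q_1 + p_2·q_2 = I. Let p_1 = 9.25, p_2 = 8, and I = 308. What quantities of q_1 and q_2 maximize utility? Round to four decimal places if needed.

q_1* = 15.6396, q_2* = 20.4167

MRS = (1/2)·(q_2−12)/(q_1−12). Tangency with p_1/p_2 gives q_2−12 = 2·(p_1/p_2)·(q_1−12).
Substituting into the budget: q_1* = 12 + 1/3·(I − 12·p_1 − 12·p_2)/p_1, and q_2* = 12 + 2/3·(…)/p_2.
Discretionary income = 308 − 12·9.25 − 12·8 = 101; q_1* = 12 + 1/3·101/9.25 = 15.6396; q_2* = 12 + 2/3·101/8 = 20.4167.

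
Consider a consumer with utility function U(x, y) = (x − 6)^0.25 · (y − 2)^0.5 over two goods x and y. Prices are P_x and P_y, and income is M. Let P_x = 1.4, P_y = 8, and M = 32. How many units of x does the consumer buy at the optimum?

x* = 7.8095

MRS = (1/2)·(y−2)/(x−6). Tangency with P_x/P_y gives y−2 = 2·(P_x/P_y)·(x−6).
Substituting into the budget: x* = 6 + 1/3·(M − 6·P_x − 2·P_y)/P_x, and y* = 2 + 2/3·(…)/P_y.
Discretionary income = 32 − 6·1.4 − 2·8 = 7.6; x* = 6 + 1/3·7.6/1.4 = 7.8095.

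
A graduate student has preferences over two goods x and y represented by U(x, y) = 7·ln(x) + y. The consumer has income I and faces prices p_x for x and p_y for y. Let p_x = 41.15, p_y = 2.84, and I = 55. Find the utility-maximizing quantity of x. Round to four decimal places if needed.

Set MRS = p_x/p_y: (7/x)/1 = p_x/p_y.
So x*(p_x,p_y) = 7·p_y/p_x, independent of income; and y* = (I − 7·p_y)/p_y.
At the given prices: x* = 7·2.84/41.15 = 0.4831.

x* = 0.4831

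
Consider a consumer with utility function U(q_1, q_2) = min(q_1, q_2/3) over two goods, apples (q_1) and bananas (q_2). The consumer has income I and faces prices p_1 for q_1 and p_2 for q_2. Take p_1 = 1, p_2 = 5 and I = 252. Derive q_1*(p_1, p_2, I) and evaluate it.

Here 1 + 3·5 = 16, giving q_1* = 15.75.

q_1* = 15.75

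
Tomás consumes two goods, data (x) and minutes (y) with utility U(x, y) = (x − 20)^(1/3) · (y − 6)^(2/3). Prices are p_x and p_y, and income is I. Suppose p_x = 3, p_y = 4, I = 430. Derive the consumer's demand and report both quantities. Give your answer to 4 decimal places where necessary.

x* = 58.4444, y* = 63.6667

MRS = (1/2)·(y−6)/(x−20). Tangency with p_x/p_y gives y−6 = 2·(p_x/p_y)·(x−20).
Substituting into the budget: x* = 20 + 1/3·(I − 20·p_x − 6·p_y)/p_x, and y* = 6 + 2/3·(…)/p_y.
Discretionary income = 430 − 20·3 − 6·4 = 346; x* = 20 + 1/3·346/3 = 58.4444; y* = 6 + 2/3·346/4 = 63.6667.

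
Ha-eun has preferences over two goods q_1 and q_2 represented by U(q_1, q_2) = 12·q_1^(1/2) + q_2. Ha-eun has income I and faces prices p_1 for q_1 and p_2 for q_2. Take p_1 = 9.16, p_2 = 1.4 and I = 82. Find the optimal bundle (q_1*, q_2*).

q_1* = 0.8409, q_2* = 53.0692

Set MRS = p_1/p_2: 6·q_1^(−1/2) = p_1/p_2.
Thus q_1* = (6·p_2/p_1)² — independent of I — with the rest of income spent on q_2.
Plugging in: q_1* = (6·1.4/9.16)² = 0.8409, q_2* = 53.0692.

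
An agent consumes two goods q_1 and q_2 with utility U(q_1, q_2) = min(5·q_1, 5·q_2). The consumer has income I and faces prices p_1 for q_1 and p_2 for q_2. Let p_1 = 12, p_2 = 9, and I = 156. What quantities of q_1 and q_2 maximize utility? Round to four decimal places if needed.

q_1* = 7.4286, q_2* = 7.4286

Demand: q_1*(p_1,p_2,I) = 5·I/(5·p_1 + 5·p_2), q_2* = 5·I/(5·p_1 + 5·p_2).
Here 5·12 + 5·9 = 105, giving q_1* = 7.4286 and q_2* = 7.4286.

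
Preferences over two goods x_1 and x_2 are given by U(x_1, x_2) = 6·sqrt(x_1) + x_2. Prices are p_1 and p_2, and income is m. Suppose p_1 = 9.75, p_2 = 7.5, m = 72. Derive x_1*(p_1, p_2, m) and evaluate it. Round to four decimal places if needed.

Utility is quasi-linear in x_2; the FOC for x_1 is 3/√x_1 = p_1/p_2.
Solve: √x_1 = 3·p_2/p_1, so x_1*(p_1,p_2) = (3·p_2/p_1)², and x_2* = (m − p_1·x_1*)/p_2.
Plugging in: x_1* = (3·7.5/9.75)² = 5.3254.

x_1* = 5.3254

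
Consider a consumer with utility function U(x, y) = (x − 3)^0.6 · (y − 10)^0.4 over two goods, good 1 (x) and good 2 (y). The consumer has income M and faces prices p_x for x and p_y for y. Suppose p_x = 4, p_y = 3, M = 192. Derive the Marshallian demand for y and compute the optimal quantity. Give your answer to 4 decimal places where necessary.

y* = 30

This is Cobb-Douglas in (x−3, y−10): tangency gives 0.6·p_y·(y−10) = 0.4·p_x·(x−3).
After buying the subsistence bundle (3, 10), a share 0.6 of the remaining income goes to x: x* = 3 + 0.6·(M − 3p_x − 10p_y)/p_x.
Discretionary income = 192 − 3·4 − 10·3 = 150; y* = 10 + 0.4·150/3 = 30.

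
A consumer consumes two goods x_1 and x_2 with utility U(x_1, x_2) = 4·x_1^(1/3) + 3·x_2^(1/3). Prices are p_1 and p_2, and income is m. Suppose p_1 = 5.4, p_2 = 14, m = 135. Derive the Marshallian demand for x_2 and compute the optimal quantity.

From the CES first-order condition, (4/3)·(x_2/x_1)^(2/3) = p_1/p_2.
Hence x_2/x_1 = ((3/4)·p_1/p_2)^(1/(2/3)), i.e. raised to the 1.5 power.
With the ratio pinned down, the budget gives x_1* = m/(p_1 + p_2·(x_2/x_1)) and x_2* = (x_2/x_1)·x_1*.
Numerically x_2/x_1 = 0.155593, so x_1* = 135/(5.4 + 14·0.155593) = 17.814 and x_2* = 0.155593·17.814 = 2.7717.

x_2* = 2.7717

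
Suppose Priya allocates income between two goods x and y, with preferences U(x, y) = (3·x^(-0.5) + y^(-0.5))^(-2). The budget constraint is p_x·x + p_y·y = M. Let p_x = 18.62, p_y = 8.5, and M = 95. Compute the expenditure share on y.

With the ratio pinned down, the budget gives x* = M/(p_x + p_y·(y/x)) and y* = (y/x)·x*.
Numerically y/x = 0.810886, so x* = 95/(18.62 + 8.5·0.810886) = 3.7237 and y* = 0.810886·3.7237 = 3.0195.
Expenditure on y: 8.5·3.0195 = 25.6654; share = 0.2702.

share on y = 0.2702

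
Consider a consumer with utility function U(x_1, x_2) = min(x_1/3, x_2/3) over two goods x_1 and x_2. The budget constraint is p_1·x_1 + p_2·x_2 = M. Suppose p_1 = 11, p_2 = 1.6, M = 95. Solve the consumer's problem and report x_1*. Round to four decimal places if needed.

Leontief preferences: the optimum is at the kink where x_1/3 = x_2/3, i.e. x_2 = x_1.
Budget: p_1·x_1 + p_2·x_1 = M, so (3·p_1 + 3·p_2)·x_1 = 3·M.
Demand: x_1*(p_1,p_2,M) = 3·M/(3·p_1 + 3·p_2), x_2* = 3·M/(3·p_1 + 3·p_2).
Here 3·11 + 3·1.6 = 37.8, giving x_1* = 7.5397.

x_1* = 7.5397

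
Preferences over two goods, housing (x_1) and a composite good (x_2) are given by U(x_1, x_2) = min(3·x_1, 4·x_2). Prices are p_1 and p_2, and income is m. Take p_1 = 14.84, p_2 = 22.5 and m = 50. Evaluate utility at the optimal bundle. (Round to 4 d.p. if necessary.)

Leontief preferences: the optimum is at the kink where x_1/4 = x_2/3, i.e. x_2 = (3/4)·x_1.
Budget: p_1·x_1 + p_2·(3/4)·x_1 = m, so (4·p_1 + 3·p_2)·x_1 = 4·m.
Demand: x_1*(p_1,p_2,m) = 4·m/(4·p_1 + 3·p_2), x_2* = 3·m/(4·p_1 + 3·p_2).
Here 4·14.84 + 3·22.5 = 126.86, giving x_1* = 1.5765 and x_2* = 1.1824.
Utility at the optimum: U(1.5765, 1.1824) = 4.7296.

V = 4.7296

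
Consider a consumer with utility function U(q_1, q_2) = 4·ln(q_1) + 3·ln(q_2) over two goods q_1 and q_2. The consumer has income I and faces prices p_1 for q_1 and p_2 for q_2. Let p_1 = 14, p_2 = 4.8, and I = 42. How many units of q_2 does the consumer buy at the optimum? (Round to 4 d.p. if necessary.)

Tangency: MRS = (4/3)·q_2/q_1 = p_1/p_2.
So 4·p_2·q_2 = 3·p_1·q_1; combined with the budget, a share 4/7 of income goes to q_1.
Demand: q_1*(p_1,p_2,I) = 4/7·I/p_1 and q_2* = 3/7·I/p_2.
At p_1=14, p_2=4.8, I=42: q_2* = 3/7·42/4.8 = 3.75.

q_2* = 3.75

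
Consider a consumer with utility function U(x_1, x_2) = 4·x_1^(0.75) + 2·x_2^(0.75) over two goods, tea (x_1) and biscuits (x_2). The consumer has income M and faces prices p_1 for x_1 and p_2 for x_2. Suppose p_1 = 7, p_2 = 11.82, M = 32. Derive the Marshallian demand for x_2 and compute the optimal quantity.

From the CES first-order condition, 2·(x_2/x_1)^(0.25) = p_1/p_2.
Hence x_2/x_1 = ((1/2)·p_1/p_2)^(1/(0.25)), i.e. raised to the 4 power.
With the ratio pinned down, the budget gives x_1* = M/(p_1 + p_2·(x_2/x_1)) and x_2* = (x_2/x_1)·x_1*.
Numerically x_2/x_1 = 0.007688, so x_1* = 32/(7 + 11.82·0.007688) = 4.5128 and x_2* = 0.007688·4.5128 = 0.0347.

x_2* = 0.0347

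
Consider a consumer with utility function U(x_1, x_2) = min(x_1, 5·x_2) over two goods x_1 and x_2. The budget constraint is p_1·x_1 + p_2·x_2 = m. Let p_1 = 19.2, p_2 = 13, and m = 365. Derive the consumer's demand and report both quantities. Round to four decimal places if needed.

x_1* = 16.7431, x_2* = 3.3486

Leontief preferences: the optimum is at the kink where x_1/5 = x_2/1, i.e. x_2 = (1/5)·x_1.
Budget: p_1·x_1 + p_2·(1/5)·x_1 = m, so (5·p_1 + p_2)·x_1 = 5·m.
Demand: x_1*(p_1,p_2,m) = 5·m/(5·p_1 + p_2), x_2* = m/(5·p_1 + p_2).
Here 5·19.2 + 13 = 109, giving x_1* = 16.7431 and x_2* = 3.3486.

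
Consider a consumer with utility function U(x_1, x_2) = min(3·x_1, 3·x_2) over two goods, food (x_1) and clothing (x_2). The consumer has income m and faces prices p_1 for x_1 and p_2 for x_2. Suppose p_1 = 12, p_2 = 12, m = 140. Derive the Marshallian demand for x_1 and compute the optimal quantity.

Leontief preferences: the optimum is at the kink where x_1/3 = x_2/3, i.e. x_2 = x_1.
Budget: p_1·x_1 + p_2·x_1 = m, so (3·p_1 + 3·p_2)·x_1 = 3·m.
Demand: x_1*(p_1,p_2,m) = 3·m/(3·p_1 + 3·p_2), x_2* = 3·m/(3·p_1 + 3·p_2).
Here 3·12 + 3·12 = 72, giving x_1* = 5.8333.

x_1* = 5.8333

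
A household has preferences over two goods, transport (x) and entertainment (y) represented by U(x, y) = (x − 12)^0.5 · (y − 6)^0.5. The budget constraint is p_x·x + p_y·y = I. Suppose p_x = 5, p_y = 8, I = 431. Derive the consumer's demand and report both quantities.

Let x' = x−12, y' = y−6. MRS = y'/x' = p_x/p_y.
After buying the subsistence bundle (12, 6), a share 0.5 of the remaining income goes to x: x* = 12 + 0.5·(I − 12p_x − 6p_y)/p_x.
Discretionary income = 431 − 12·5 − 6·8 = 323; x* = 12 + 0.5·323/5 = 44.3; y* = 6 + 0.5·323/8 = 26.1875.

x* = 44.3, y* = 26.1875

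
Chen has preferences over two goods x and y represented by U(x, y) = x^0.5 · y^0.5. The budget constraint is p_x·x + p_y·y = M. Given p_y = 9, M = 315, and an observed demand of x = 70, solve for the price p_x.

p_x = 2.25

The MRS is y/x. Set MRS = p_x/p_y.
So 0.5·p_y·y = 0.5·p_x·x; combined with the budget, a share 0.5 of income goes to x.
Demand: x*(p_x,p_y,M) = 0.5·M/p_x and y* = 0.5·M/p_y.
Set x* = 70 in the demand function and solve for p_x: p_x = 2.25.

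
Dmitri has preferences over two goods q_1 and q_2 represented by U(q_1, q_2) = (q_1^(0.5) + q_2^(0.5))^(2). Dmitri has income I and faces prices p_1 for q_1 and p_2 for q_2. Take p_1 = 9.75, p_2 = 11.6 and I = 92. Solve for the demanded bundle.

MRS = MU_q_1/MU_q_2 = (q_2/q_1)^(0.5). Set equal to p_1/p_2.
Solve for the ratio: q_2/q_1 = [p_1/p_2]^(2).
With the ratio pinned down, the budget gives q_1* = I/(p_1 + p_2·(q_2/q_1)) and q_2* = (q_2/q_1)·q_1*.
Numerically q_2/q_1 = 0.706469, so q_1* = 92/(9.75 + 11.6·0.706469) = 5.1268 and q_2* = 0.706469·5.1268 = 3.6219.

q_1* = 5.1268, q_2* = 3.6219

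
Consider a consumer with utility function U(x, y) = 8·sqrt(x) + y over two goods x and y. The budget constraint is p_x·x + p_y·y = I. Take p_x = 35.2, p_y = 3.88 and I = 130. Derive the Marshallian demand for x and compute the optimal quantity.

MU_x = 4/√x, MU_y = 1. Tangency: 4/√x = p_x/p_y.
Thus x* = (4·p_y/p_x)² — independent of I — with the rest of income spent on y.
Plugging in: x* = (4·3.88/35.2)² = 0.1944.

x* = 0.1944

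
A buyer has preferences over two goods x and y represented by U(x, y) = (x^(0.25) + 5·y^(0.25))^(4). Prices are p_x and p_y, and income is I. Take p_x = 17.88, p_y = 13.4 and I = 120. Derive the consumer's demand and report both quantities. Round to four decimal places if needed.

From the CES first-order condition, (1/5)·(y/x)^(0.75) = p_x/p_y.
Solve for the ratio: y/x = [5·p_x/p_y]^(4/3).
With the ratio pinned down, the budget gives x* = I/(p_x + p_y·(y/x)) and y* = (y/x)·x*.
Numerically y/x = 12.559633, so x* = 120/(17.88 + 13.4·12.559633) = 0.6445 and y* = 12.559633·0.6445 = 8.0952.

x* = 0.6445, y* = 8.0952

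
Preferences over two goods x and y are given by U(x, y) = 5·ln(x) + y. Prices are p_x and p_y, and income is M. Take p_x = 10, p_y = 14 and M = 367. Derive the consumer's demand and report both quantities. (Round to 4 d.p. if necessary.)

x* = 7, y* = 21.2143

Set MRS = p_x/p_y: (5/x)/1 = p_x/p_y.
So x*(p_x,p_y) = 5·p_y/p_x, independent of income; and y* = (M − 5·p_y)/p_y.
At the given prices: x* = 5·14/10 = 7, and y* = 21.2143.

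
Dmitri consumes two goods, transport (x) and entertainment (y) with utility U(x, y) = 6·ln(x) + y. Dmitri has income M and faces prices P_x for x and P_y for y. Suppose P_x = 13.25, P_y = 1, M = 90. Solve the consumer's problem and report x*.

Set MRS = P_x/P_y: (6/x)/1 = P_x/P_y.
So x*(P_x,P_y) = 6·P_y/P_x, independent of income; and y* = (M − 6·P_y)/P_y.
At the given prices: x* = 6·1/13.25 = 0.4528.

x* = 0.4528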